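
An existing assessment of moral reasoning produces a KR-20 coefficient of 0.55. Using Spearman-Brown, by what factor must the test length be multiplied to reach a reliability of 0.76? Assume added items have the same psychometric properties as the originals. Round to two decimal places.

2.59

Invert Spearman-Brown to solve for n:
n = r_target (1 − r_old) / [ r_old (1 − r_target) ]
n = 0.76 × (1 − 0.55) / [ 0.55 × (1 − 0.76) ]
n = 0.3420 / 0.1320 ≈ 2.5909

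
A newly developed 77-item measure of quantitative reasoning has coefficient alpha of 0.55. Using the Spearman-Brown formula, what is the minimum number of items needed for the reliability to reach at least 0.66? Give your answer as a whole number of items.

Rearranging the Spearman-Brown formula for n,
n = r_target (1 − r_old) / [ r_old (1 − r_target) ]
n = 0.66 × (1 − 0.55) / [ 0.55 × (1 − 0.66) ]
n = 0.2970 / 0.1870 ≈ 1.5882
Items needed = n × 77 = 1.5882 × 77 ≈ 122.29 → round up to 123

123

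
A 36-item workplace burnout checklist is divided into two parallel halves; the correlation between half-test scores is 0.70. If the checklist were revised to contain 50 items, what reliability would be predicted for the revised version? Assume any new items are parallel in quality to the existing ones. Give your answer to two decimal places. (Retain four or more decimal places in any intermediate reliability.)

Spearman-Brown correction (n = 2): r_full = 2·0.70/(1 + 0.70) = 0.8235
Then adjust to 50 items: n = 50/36 = 1.3889
r_new = n·r_full / (1 + (n − 1)·r_full) = 1.1438 / 1.3203 ≈ 0.8663

0.87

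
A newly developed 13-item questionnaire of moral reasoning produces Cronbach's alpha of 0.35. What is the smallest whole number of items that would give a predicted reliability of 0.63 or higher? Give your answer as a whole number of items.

42

Rearranging the Spearman-Brown formula for n,
n = r*(1 − r) / [ r (1 − r*) ]
n = 0.63(1 − 0.35) / [0.35(1 − 0.63)]
n = 0.4095 / 0.1295 ≈ 3.1622
3.1622 × 13 = 41.11 → 42 items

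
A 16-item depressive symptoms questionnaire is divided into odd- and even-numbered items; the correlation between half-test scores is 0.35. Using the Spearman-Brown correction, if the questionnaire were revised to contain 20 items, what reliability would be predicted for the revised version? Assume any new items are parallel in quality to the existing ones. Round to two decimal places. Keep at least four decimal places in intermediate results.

Full-test reliability from the split-half r: r_full = 2(0.35)/(1 + 0.35) = 0.5185
Length factor from 16 to 20 items: n = 20/16 = 1.2500
r_new = n·r_full / (1 + (n − 1)·r_full) = 0.6481 / 1.1296 ≈ 0.5737

0.57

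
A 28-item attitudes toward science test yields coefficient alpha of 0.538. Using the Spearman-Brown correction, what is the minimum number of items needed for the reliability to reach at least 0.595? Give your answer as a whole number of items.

Spearman-Brown solved for the length factor n:
n = r_target (1 − r_old) / [ r_old (1 − r_target) ]
n = 0.595 × (1 − 0.538) / [ 0.538 × (1 − 0.595) ]
  = 0.274890 / 0.217890 = 1.2616
1.2616 × 28 = 35.32 → 36 items

36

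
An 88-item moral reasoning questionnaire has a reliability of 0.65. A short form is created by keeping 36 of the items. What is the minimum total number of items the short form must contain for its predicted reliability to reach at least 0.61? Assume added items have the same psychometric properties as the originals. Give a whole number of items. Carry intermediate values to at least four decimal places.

Short-form reliability: n = 36/88 = 0.4091; r_36 = n·r/(1+(n−1)r) ≈ 0.4317
Length factor from the short form to reach 0.61: n' = 0.61(1 − 0.4317) / [0.4317(1 − 0.61)] ≈ 2.0590
Total items = 2.0590 × 36 = 74.12, rounded up to 75.

75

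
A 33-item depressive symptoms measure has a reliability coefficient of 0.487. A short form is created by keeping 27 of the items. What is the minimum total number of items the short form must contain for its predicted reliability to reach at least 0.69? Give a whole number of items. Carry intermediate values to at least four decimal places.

First, r for the 27-item form: n = 27/33 = 0.8182, so r_27 = 0.8182·0.487/(1 + (0.8182 − 1)·0.487) = 0.4372
Length factor from the short form to reach 0.69: n' = 0.69(1 − 0.4372) / [0.4372(1 − 0.69)] ≈ 2.8652
Items = 2.8652 × 27 ≈ 77.36 → 78

78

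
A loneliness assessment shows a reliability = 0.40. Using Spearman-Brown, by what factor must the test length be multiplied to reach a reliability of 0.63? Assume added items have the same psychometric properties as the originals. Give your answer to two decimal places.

2.55

Spearman-Brown solved for the length factor n:
n = r*(1 − r) / [ r (1 − r*) ]
n = [0.63 × 0.60] / [0.40 × 0.37]
n = 0.3780 / 0.1480 ≈ 2.5541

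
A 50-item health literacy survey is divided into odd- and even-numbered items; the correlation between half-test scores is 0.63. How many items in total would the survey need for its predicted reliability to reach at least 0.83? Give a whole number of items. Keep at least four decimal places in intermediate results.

r_full = 2(0.63)/(1 + 0.63) = 0.7730
Solve Spearman-Brown for n: n = 0.83(1 − 0.7730) / [0.7730(1 − 0.83)] = 1.4338
Required items = 1.4338 × 50 = 71.69, so 72 items.

72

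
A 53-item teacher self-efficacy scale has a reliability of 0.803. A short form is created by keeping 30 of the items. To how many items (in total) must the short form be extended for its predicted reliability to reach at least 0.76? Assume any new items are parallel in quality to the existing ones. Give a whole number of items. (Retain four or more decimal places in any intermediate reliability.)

42

Short-form reliability: n = 30/53 = 0.5660; r_30 = n·r/(1+(n−1)r) ≈ 0.6976
Then solve for n' with r_old = 0.6976, r_target = 0.76: n' = 0.76(1 − 0.6976)/[0.6976(1 − 0.76)] = 1.3727
Items = 1.3727 × 30 ≈ 41.18 → 42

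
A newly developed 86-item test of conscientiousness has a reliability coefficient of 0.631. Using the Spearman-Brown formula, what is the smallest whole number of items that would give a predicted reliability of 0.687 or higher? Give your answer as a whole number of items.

111

Rearranging the Spearman-Brown formula for n,
n = r_target (1 − r_old) / [ r_old (1 − r_target) ]
n = 0.687(1 − 0.631) / [0.631(1 − 0.687)]
n = 0.253503 / 0.197503 ≈ 1.2835
1.2835 × 86 = 110.38 → 111 items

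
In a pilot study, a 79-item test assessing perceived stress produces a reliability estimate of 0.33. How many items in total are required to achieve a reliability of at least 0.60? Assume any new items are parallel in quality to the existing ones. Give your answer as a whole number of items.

241

Invert Spearman-Brown to solve for n:
n = r*(1 − r) / [ r (1 − r*) ]
n = 0.60 × (1 − 0.33) / [ 0.33 × (1 − 0.60) ]
  = 0.4020 / 0.1320 = 3.0455
So the test needs 3.0455 × 79 ≈ 240.59 items; rounding up, 241.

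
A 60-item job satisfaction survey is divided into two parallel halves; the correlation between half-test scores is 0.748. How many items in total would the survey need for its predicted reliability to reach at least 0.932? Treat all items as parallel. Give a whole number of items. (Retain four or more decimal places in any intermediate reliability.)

Corrected full-test reliability: r_full = 2 × 0.748 / (1 + 0.748) ≈ 0.8558
Solve Spearman-Brown for n: n = 0.932(1 − 0.8558) / [0.8558(1 − 0.932)] = 2.3094
Required items = 2.3094 × 60 = 138.56, so 139 items.

139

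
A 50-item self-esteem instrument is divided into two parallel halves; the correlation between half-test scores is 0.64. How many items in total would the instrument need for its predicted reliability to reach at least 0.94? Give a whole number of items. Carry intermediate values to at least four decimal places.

Corrected full-test reliability: r_full = 2 × 0.64 / (1 + 0.64) ≈ 0.7805
n = r_tgt(1 − r_full) / [r_full(1 − r_tgt)] = 0.94 × 0.2195 / (0.7805 × 0.06) ≈ 4.4059
Items = 4.4059 × 50 ≈ 220.29 → 221

221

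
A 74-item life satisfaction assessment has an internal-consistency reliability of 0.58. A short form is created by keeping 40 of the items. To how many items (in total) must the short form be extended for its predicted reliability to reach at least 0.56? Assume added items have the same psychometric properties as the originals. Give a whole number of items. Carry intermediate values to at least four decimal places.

First, r for the 40-item form: n = 40/74 = 0.5405, so r_40 = 0.5405·0.58/(1 + (0.5405 − 1)·0.58) = 0.4274
Then solve for n' with r_old = 0.4274, r_target = 0.56: n' = 0.56(1 − 0.4274)/[0.4274(1 − 0.56)] = 1.7051
Total items = 1.7051 × 40 = 68.20, rounded up to 69.

69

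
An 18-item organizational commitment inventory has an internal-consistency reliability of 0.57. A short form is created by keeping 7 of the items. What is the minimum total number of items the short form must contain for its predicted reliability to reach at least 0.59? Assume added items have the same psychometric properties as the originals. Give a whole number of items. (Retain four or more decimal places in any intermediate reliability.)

20

Short-form reliability: n = 7/18 = 0.3889; r_7 = n·r/(1+(n−1)r) ≈ 0.3402
Then solve for n' with r_old = 0.3402, r_target = 0.59: n' = 0.59(1 − 0.3402)/[0.3402(1 − 0.59)] = 2.7909
Items = 2.7909 × 7 ≈ 19.54 → 20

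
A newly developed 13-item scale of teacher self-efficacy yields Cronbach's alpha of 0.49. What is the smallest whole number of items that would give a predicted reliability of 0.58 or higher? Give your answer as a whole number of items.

n = 0.58(1 − 0.49) / [0.49(1 − 0.58)]
n = 0.2958 / 0.2058 ≈ 1.4373
Items needed = n × 13 = 1.4373 × 13 ≈ 18.68 → round up to 19

19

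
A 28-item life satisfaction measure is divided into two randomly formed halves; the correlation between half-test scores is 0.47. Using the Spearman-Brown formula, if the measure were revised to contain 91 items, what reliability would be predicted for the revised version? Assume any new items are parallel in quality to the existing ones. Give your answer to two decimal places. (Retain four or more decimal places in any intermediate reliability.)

First correct the split-half correlation to full-test reliability: r_full = 2 × 0.47 / (1 + 0.47) ≈ 0.6395
Length factor from 28 to 91 items: n = 91/28 = 3.2500
r_new = n·r_full / (1 + (n − 1)·r_full) = 2.0784 / 2.4389 ≈ 0.8522

0.85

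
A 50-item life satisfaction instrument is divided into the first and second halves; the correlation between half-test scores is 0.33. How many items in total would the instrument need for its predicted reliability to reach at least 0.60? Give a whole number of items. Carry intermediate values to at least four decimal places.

r_full = 2(0.33)/(1 + 0.33) = 0.4962
n = r_tgt(1 − r_full) / [r_full(1 − r_tgt)] = 0.60 × 0.5038 / (0.4962 × 0.40) ≈ 1.5230
Required items = 1.5230 × 50 = 76.15, so 77 items.

77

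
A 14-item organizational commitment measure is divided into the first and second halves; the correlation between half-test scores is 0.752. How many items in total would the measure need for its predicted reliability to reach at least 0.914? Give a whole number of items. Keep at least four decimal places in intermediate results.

25

r_full = 2(0.752)/(1 + 0.752) = 0.8584
n = r_tgt(1 − r_full) / [r_full(1 − r_tgt)] = 0.914 × 0.1416 / (0.8584 × 0.086) ≈ 1.7532
Required items = 1.7532 × 14 = 24.54, so 25 items.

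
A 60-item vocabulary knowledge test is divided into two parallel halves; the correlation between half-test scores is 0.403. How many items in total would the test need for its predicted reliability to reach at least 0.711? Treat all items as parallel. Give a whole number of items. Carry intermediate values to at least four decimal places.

110

r_full = 2(0.403)/(1 + 0.403) = 0.5745
n = r_tgt(1 − r_full) / [r_full(1 − r_tgt)] = 0.711 × 0.4255 / (0.5745 × 0.289) ≈ 1.8221
Required items = 1.8221 × 60 = 109.33, so 110 items.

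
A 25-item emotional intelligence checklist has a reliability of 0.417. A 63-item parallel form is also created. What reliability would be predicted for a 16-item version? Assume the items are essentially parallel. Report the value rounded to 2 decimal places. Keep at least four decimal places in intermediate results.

The 63-item form is not needed; work directly from the 25-item form with n = 16/25 = 0.6400.
r_{16} = n·r / (1 + (n − 1)·r) = 0.2669 / 0.8499 ≈ 0.3140

0.31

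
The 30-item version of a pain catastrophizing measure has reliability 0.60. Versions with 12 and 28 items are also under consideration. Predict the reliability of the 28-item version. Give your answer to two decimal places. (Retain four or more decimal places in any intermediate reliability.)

The 12-item form is not needed; work directly from the 30-item form with n = 28/30 = 0.9333.
r_{28} = n·r / (1 + (n − 1)·r) = 0.5600 / 0.9600 ≈ 0.5833

0.58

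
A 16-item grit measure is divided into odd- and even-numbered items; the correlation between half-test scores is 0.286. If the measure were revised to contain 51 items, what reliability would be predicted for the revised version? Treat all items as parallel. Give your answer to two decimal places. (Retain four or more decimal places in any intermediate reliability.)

First correct the split-half correlation to full-test reliability: r_full = 2 × 0.286 / (1 + 0.286) ≈ 0.4448
Length factor from 16 to 51 items: n = 51/16 = 3.1875
r_new = n·r_full / (1 + (n − 1)·r_full) = 1.4178 / 1.9730 ≈ 0.7186

0.72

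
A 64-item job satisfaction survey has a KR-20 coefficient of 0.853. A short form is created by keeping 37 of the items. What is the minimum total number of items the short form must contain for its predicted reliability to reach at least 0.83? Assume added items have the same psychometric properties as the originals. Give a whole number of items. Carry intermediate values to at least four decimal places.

54

First, r for the 37-item form: n = 37/64 = 0.5781, so r_37 = 0.5781·0.853/(1 + (0.5781 − 1)·0.853) = 0.7704
Length factor from the short form to reach 0.83: n' = 0.83(1 − 0.7704) / [0.7704(1 − 0.83)] ≈ 1.4551
Items = 1.4551 × 37 ≈ 53.84 → 54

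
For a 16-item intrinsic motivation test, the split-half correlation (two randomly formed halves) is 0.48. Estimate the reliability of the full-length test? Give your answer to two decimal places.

0.65

r_full = 2(0.48) / (1 + 0.48)
r_full = 0.9600 / 1.4800 ≈ 0.6486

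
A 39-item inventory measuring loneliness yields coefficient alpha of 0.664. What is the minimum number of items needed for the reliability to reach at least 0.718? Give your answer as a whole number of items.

Spearman-Brown solved for the length factor n:
n = r_target (1 − r_old) / [ r_old (1 − r_target) ]
n = 0.718 × (1 − 0.664) / [ 0.664 × (1 − 0.718) ]
  = 0.241248 / 0.187248 = 1.2884
1.2884 × 39 = 50.25 → 51 items

51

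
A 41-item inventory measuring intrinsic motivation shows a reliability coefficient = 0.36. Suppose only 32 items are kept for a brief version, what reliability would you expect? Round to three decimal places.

0.305

Length ratio n = 32/41 = 0.7805
r_new = (0.7805 × 0.36) / (1 + (0.7805 − 1) × 0.36)
r_new = 0.2810 / 0.9210 ≈ 0.3051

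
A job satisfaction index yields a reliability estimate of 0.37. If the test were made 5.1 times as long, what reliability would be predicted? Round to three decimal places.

r_new = (5.1 × 0.37) / (1 + (5.1 − 1) × 0.37)
     = 1.8870 / 2.5170 = 0.7497

0.750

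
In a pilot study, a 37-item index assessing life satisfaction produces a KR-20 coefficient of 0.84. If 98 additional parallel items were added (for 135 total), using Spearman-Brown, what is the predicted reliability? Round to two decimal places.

Length ratio n = 135/37 = 3.6486
r_new = (3.6486 × 0.84) / (1 + (3.6486 − 1) × 0.84)
     = 3.0648 / 3.2248 = 0.9504

0.95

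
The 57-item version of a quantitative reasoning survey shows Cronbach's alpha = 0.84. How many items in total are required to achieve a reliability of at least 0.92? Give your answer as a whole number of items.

Invert Spearman-Brown to solve for n:
n = r*(1 − r) / [ r (1 − r*) ]
n = 0.92 × (1 − 0.84) / [ 0.84 × (1 − 0.92) ]
  = 0.1472 / 0.0672 = 2.1905
2.1905 × 57 = 124.86 → 125 items

125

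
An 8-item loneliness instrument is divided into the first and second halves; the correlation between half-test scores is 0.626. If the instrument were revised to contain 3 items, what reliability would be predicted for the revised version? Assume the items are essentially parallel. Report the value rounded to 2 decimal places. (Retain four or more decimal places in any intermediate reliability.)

0.56

Spearman-Brown correction (n = 2): r_full = 2·0.626/(1 + 0.626) = 0.7700
Length factor from 8 to 3 items: n = 3/8 = 0.3750
r_new = n·r_full / (1 + (n − 1)·r_full) = 0.2888 / 0.5188 ≈ 0.5567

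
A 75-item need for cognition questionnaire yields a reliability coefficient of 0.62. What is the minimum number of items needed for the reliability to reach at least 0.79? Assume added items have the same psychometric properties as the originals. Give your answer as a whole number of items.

Invert Spearman-Brown to solve for n:
n = r_target (1 − r_old) / [ r_old (1 − r_target) ]
n = 0.79 × (1 − 0.62) / [ 0.62 × (1 − 0.79) ]
n = 0.3002 / 0.1302 ≈ 2.3057
So the test needs 2.3057 × 75 ≈ 172.93 items; rounding up, 173.

173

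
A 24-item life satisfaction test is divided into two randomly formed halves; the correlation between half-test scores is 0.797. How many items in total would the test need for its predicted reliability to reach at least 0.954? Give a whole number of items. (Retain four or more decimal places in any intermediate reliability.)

64

Corrected full-test reliability: r_full = 2 × 0.797 / (1 + 0.797) ≈ 0.8870
n = r_tgt(1 − r_full) / [r_full(1 − r_tgt)] = 0.954 × 0.1130 / (0.8870 × 0.046) ≈ 2.6421
Required items = 2.6421 × 24 = 63.41, so 64 items.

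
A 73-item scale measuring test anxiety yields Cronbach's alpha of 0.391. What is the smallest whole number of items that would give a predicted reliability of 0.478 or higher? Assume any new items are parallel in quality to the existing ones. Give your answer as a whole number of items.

Rearranging the Spearman-Brown formula for n,
n = r_target (1 − r_old) / [ r_old (1 − r_target) ]
n = 0.478 × (1 − 0.391) / [ 0.391 × (1 − 0.478) ]
  = 0.291102 / 0.204102 = 1.4263
So the test needs 1.4263 × 73 ≈ 104.12 items; rounding up, 105.

105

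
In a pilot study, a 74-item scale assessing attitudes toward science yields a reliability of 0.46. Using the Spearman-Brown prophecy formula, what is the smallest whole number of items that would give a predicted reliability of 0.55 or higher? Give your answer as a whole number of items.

n = 0.55 × (1 − 0.46) / [ 0.46 × (1 − 0.55) ]
n = 0.2970 / 0.2070 ≈ 1.4348
So the test needs 1.4348 × 74 ≈ 106.18 items; rounding up, 107.

107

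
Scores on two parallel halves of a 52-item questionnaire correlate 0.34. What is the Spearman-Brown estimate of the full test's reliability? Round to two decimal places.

0.51

Each half is half the length of the full test, so the full test is n = 2 times a half.
r_full = 2r_hh / (1 + r_hh) = 2 × 0.34 / (1 + 0.34)
r_full = 0.6800 / 1.3400 ≈ 0.5075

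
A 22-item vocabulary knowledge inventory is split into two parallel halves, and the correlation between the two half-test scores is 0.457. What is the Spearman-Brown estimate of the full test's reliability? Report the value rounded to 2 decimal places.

Apply the Spearman-Brown correction with n = 2:
r_full = 2r_hh / (1 + r_hh) = 2 × 0.457 / (1 + 0.457)
r_full = 0.9140 / 1.4570 ≈ 0.6273

0.63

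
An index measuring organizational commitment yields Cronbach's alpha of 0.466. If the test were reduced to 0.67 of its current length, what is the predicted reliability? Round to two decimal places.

By Spearman-Brown, r_new = n r / (1 + (n − 1) r).
r_new = 0.67·0.466 / [1 + (0.67 − 1)·0.466]
     = 0.3122 / 0.8462 = 0.3689

0.37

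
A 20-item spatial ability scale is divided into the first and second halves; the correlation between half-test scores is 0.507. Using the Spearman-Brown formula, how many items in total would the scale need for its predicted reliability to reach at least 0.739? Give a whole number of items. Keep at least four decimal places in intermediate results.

r_full = 2(0.507)/(1 + 0.507) = 0.6729
Solve Spearman-Brown for n: n = 0.739(1 − 0.6729) / [0.6729(1 − 0.739)] = 1.3764
Required items = 1.3764 × 20 = 27.53, so 28 items.

28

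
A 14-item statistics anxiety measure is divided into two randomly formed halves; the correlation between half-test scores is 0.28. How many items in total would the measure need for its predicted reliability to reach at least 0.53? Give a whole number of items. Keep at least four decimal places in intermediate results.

21

Corrected full-test reliability: r_full = 2 × 0.28 / (1 + 0.28) ≈ 0.4375
Solve Spearman-Brown for n: n = 0.53(1 − 0.4375) / [0.4375(1 − 0.53)] = 1.4498
Required items = 1.4498 × 14 = 20.30, so 21 items.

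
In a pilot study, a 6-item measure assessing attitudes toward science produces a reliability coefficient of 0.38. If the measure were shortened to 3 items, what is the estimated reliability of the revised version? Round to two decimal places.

The new length is 3/6 = 0.5 times the old.
By Spearman-Brown, r_new = n r / (1 + (n − 1) r).
r_new = 0.5·0.38 / [1 + (0.5 − 1)·0.38]
r_new = 0.1900 / 0.8100 ≈ 0.2346

0.23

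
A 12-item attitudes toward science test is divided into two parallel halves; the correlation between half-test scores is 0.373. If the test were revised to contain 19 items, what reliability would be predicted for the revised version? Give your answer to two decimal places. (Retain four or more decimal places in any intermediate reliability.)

0.65

Spearman-Brown correction (n = 2): r_full = 2·0.373/(1 + 0.373) = 0.5433
Then adjust to 19 items: n = 19/12 = 1.5833
r_new = n·r_full / (1 + (n − 1)·r_full) = 0.8602 / 1.3169 ≈ 0.6532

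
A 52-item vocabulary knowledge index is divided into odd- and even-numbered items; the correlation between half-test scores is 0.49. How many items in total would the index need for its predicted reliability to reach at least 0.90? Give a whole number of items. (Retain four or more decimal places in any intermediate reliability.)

r_full = 2(0.49)/(1 + 0.49) = 0.6577
Solve Spearman-Brown for n: n = 0.90(1 − 0.6577) / [0.6577(1 − 0.90)] = 4.6841
Required items = 4.6841 × 52 = 243.57, so 244 items.

244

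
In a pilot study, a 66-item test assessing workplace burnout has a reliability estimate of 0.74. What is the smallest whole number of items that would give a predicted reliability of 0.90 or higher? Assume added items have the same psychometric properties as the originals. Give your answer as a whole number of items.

209

n = 0.90(1 − 0.74) / [0.74(1 − 0.90)]
n = 0.2340 / 0.0740 ≈ 3.1622
Items needed = n × 66 = 3.1622 × 66 ≈ 208.71 → round up to 209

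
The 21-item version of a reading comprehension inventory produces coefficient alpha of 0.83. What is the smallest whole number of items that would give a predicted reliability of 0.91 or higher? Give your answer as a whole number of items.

44

n = [0.91 × 0.17] / [0.83 × 0.09]
n = 0.1547 / 0.0747 ≈ 2.0710
2.0710 × 21 = 43.49 → 44 items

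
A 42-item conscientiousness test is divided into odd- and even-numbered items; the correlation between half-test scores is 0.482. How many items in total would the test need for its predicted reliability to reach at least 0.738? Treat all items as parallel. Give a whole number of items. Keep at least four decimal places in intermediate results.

r_full = 2(0.482)/(1 + 0.482) = 0.6505
Solve Spearman-Brown for n: n = 0.738(1 − 0.6505) / [0.6505(1 − 0.738)] = 1.5134
Items = 1.5134 × 42 ≈ 63.56 → 64

64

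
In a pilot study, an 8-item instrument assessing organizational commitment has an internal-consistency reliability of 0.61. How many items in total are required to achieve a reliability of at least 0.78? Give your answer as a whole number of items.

19

Spearman-Brown solved for the length factor n:
n = r_target (1 − r_old) / [ r_old (1 − r_target) ]
n = [0.78 × 0.39] / [0.61 × 0.22]
n = 0.3042 / 0.1342 ≈ 2.2668
2.2668 × 8 = 18.13 → 19 items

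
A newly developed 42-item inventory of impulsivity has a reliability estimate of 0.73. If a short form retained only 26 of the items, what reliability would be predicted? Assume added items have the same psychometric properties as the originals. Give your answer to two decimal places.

0.63

The new length is 26/42 = 0.619 times the old.
r_new = (0.619 × 0.73) / (1 + (0.619 − 1) × 0.73)
     = 0.4519 / 0.7219 = 0.6260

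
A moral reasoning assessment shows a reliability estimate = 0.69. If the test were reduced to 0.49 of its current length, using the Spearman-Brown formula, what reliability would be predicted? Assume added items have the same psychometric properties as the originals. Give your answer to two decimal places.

Spearman-Brown: r_new = n·r / (1 + (n − 1)·r)
r_new = (0.49 × 0.69) / (1 + (0.49 − 1) × 0.69)
r_new = 0.3381 / 0.6481 ≈ 0.5217

0.52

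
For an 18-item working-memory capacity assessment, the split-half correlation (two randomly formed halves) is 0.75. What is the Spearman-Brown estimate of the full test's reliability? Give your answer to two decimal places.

Each half is half the length of the full test, so the full test is n = 2 times a half.
r_full = 2r_hh / (1 + r_hh) = 2 × 0.75 / (1 + 0.75)
r_full = 1.5000 / 1.7500 ≈ 0.8571

0.86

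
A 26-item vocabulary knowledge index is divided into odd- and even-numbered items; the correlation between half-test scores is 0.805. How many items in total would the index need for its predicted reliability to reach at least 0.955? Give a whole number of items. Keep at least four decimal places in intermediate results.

r_full = 2(0.805)/(1 + 0.805) = 0.8920
Solve Spearman-Brown for n: n = 0.955(1 − 0.8920) / [0.8920(1 − 0.955)] = 2.5695
Required items = 2.5695 × 26 = 66.81, so 67 items.

67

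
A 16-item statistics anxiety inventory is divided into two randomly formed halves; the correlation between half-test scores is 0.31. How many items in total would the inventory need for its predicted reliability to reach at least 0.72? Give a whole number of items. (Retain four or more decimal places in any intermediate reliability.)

Corrected full-test reliability: r_full = 2 × 0.31 / (1 + 0.31) ≈ 0.4733
Solve Spearman-Brown for n: n = 0.72(1 − 0.4733) / [0.4733(1 − 0.72)] = 2.8615
Items = 2.8615 × 16 ≈ 45.78 → 46

46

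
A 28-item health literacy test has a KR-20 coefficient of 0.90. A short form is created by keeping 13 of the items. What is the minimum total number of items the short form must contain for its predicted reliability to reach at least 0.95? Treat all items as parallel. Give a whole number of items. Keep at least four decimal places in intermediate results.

60

First, r for the 13-item form: n = 13/28 = 0.4643, so r_13 = 0.4643·0.90/(1 + (0.4643 − 1)·0.90) = 0.8069
Length factor from the short form to reach 0.95: n' = 0.95(1 − 0.8069) / [0.8069(1 − 0.95)] ≈ 4.5469
Items = 4.5469 × 13 ≈ 59.11 → 60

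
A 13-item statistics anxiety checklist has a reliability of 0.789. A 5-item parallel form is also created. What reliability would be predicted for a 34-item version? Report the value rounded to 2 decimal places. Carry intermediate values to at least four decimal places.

Only the ratio of lengths matters: n = 34/13 = 2.6154
r_{34} = n·r / (1 + (n − 1)·r) = 2.0636 / 2.2746 ≈ 0.9072

0.91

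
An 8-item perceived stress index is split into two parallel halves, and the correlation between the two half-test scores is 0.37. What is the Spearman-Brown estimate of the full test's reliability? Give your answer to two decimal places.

0.54

Each half is half the length of the full test, so the full test is n = 2 times a half.
r_full = 2(0.37) / (1 + 0.37)
r_full = 0.7400 / 1.3700 ≈ 0.5401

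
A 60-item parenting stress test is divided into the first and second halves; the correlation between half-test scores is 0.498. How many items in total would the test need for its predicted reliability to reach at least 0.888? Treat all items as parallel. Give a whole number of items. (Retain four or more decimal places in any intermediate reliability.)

r_full = 2(0.498)/(1 + 0.498) = 0.6649
n = r_tgt(1 − r_full) / [r_full(1 − r_tgt)] = 0.888 × 0.3351 / (0.6649 × 0.112) ≈ 3.9959
Items = 3.9959 × 60 ≈ 239.75 → 240

240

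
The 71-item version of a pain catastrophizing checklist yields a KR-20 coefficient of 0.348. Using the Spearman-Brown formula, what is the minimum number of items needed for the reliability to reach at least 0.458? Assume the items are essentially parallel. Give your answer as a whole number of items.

n = 0.458 × (1 − 0.348) / [ 0.348 × (1 − 0.458) ]
n = 0.298616 / 0.188616 ≈ 1.5832
Items needed = n × 71 = 1.5832 × 71 ≈ 112.41 → round up to 113

113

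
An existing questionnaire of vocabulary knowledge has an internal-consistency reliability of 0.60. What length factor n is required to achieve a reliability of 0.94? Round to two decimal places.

Spearman-Brown solved for the length factor n:
n = r*(1 − r) / [ r (1 − r*) ]
n = [0.94 × 0.40] / [0.60 × 0.06]
n = 0.3760 / 0.0360 ≈ 10.4444

10.44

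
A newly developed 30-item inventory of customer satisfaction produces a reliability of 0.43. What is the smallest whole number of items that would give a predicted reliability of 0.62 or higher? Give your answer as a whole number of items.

Spearman-Brown solved for the length factor n:
n = r_target (1 − r_old) / [ r_old (1 − r_target) ]
n = [0.62 × 0.57] / [0.43 × 0.38]
  = 0.3534 / 0.1634 = 2.1628
So the test needs 2.1628 × 30 ≈ 64.88 items; rounding up, 65.

65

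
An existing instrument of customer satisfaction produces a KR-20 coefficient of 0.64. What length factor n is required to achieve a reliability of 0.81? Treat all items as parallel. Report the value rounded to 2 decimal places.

Rearranging the Spearman-Brown formula for n,
n = r*(1 − r) / [ r (1 − r*) ]
n = 0.81(1 − 0.64) / [0.64(1 − 0.81)]
  = 0.2916 / 0.1216 = 2.3980

2.40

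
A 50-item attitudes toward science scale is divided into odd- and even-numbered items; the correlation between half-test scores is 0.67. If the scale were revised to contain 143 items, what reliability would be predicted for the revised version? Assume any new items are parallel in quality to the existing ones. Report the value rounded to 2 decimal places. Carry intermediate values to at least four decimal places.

0.92

Full-test reliability from the split-half r: r_full = 2(0.67)/(1 + 0.67) = 0.8024
Length factor from 50 to 143 items: n = 143/50 = 2.8600
r_new = n·r_full / (1 + (n − 1)·r_full) = 2.2949 / 2.4925 ≈ 0.9207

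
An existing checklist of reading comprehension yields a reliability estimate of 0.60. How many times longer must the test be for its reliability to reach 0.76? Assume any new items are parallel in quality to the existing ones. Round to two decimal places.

Rearranging the Spearman-Brown formula for n,
n = r_target (1 − r_old) / [ r_old (1 − r_target) ]
n = 0.76 × (1 − 0.60) / [ 0.60 × (1 − 0.76) ]
  = 0.3040 / 0.1440 = 2.1111

2.11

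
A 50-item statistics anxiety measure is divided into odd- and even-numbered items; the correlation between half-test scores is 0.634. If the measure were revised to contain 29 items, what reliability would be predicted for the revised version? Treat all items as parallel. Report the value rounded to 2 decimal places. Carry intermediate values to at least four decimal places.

First correct the split-half correlation to full-test reliability: r_full = 2 × 0.634 / (1 + 0.634) ≈ 0.7760
Length factor from 50 to 29 items: n = 29/50 = 0.5800
r_new = n·r_full / (1 + (n − 1)·r_full) = 0.4501 / 0.6741 ≈ 0.6677

0.67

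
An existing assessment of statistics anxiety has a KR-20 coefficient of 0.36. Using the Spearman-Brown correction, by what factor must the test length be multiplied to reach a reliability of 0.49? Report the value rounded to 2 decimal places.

1.71

n = 0.49(1 − 0.36) / [0.36(1 − 0.49)]
  = 0.3136 / 0.1836 = 1.7081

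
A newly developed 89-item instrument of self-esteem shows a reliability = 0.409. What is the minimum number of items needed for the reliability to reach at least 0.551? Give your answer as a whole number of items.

158

n = [0.551 × 0.591] / [0.409 × 0.449]
  = 0.325641 / 0.183641 = 1.7732
So the test needs 1.7732 × 89 ≈ 157.81 items; rounding up, 158.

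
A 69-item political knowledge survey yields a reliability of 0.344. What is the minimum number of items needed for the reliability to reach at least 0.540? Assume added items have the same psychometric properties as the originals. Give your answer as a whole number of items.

155

n = 0.540 × (1 − 0.344) / [ 0.344 × (1 − 0.540) ]
n = 0.354240 / 0.158240 ≈ 2.2386
2.2386 × 69 = 154.46 → 155 items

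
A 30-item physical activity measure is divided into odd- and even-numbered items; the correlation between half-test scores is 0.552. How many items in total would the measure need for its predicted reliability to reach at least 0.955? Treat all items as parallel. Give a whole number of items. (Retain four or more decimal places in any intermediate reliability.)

Corrected full-test reliability: r_full = 2 × 0.552 / (1 + 0.552) ≈ 0.7113
Solve Spearman-Brown for n: n = 0.955(1 − 0.7113) / [0.7113(1 − 0.955)] = 8.6136
Items = 8.6136 × 30 ≈ 258.41 → 259

259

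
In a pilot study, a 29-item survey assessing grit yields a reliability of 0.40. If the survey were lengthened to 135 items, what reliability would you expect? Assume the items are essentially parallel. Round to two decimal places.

n = 135/29 = 4.6552
Apply the Spearman-Brown prophecy formula, r' = nr / [1 + (n − 1)r]:
r_new = (4.6552 × 0.40) / (1 + (4.6552 − 1) × 0.40)
     = 1.8621 / 2.4621 = 0.7563

0.76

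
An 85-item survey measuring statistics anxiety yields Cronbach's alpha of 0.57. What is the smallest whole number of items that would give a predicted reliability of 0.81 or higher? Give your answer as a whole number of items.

Spearman-Brown solved for the length factor n:
n = r*(1 − r) / [ r (1 − r*) ]
n = 0.81(1 − 0.57) / [0.57(1 − 0.81)]
  = 0.3483 / 0.1083 = 3.2161
Items needed = n × 85 = 3.2161 × 85 ≈ 273.37 → round up to 274

274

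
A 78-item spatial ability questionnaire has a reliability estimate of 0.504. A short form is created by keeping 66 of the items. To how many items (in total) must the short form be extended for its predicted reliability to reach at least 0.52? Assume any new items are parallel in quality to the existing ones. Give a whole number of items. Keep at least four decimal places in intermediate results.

Short-form reliability: n = 66/78 = 0.8462; r_66 = n·r/(1+(n−1)r) ≈ 0.4623
Length factor from the short form to reach 0.52: n' = 0.52(1 − 0.4623) / [0.4623(1 − 0.52)] ≈ 1.2600
Total items = 1.2600 × 66 = 83.16, rounded up to 84.

84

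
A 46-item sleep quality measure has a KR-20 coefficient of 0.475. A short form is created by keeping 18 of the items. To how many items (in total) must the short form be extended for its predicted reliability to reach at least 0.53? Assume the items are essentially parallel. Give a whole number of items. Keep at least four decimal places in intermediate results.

First, r for the 18-item form: n = 18/46 = 0.3913, so r_18 = 0.3913·0.475/(1 + (0.3913 − 1)·0.475) = 0.2615
Length factor from the short form to reach 0.53: n' = 0.53(1 − 0.2615) / [0.2615(1 − 0.53)] ≈ 3.1846
Total items = 3.1846 × 18 = 57.32, rounded up to 58.

58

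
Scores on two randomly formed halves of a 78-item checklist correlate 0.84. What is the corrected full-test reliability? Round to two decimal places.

Apply the Spearman-Brown correction with n = 2:
r_full = 2(0.84) / (1 + 0.84)
       = 1.6800 / 1.8400 = 0.9130

0.91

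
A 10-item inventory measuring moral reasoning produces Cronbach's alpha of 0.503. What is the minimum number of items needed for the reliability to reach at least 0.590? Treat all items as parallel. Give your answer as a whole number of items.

15

Rearranging the Spearman-Brown formula for n,
n = r*(1 − r) / [ r (1 − r*) ]
n = 0.590(1 − 0.503) / [0.503(1 − 0.590)]
n = 0.293230 / 0.206230 ≈ 1.4219
1.4219 × 10 = 14.22 → 15 items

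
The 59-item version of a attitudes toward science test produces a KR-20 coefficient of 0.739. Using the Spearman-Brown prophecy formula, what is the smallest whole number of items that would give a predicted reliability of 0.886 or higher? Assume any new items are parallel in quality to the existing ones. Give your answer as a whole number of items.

Spearman-Brown solved for the length factor n:
n = r*(1 − r) / [ r (1 − r*) ]
n = [0.886 × 0.261] / [0.739 × 0.114]
  = 0.231246 / 0.084246 = 2.7449
2.7449 × 59 = 161.95 → 162 items

162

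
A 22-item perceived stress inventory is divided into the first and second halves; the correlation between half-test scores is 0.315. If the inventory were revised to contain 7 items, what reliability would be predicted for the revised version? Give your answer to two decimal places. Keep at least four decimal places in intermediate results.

First correct the split-half correlation to full-test reliability: r_full = 2 × 0.315 / (1 + 0.315) ≈ 0.4791
Length factor from 22 to 7 items: n = 7/22 = 0.3182
r_new = n·r_full / (1 + (n − 1)·r_full) = 0.1524 / 0.6733 ≈ 0.2263

0.23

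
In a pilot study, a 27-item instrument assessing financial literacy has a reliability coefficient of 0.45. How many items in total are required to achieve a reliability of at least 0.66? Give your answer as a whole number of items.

n = 0.66(1 − 0.45) / [0.45(1 − 0.66)]
  = 0.3630 / 0.1530 = 2.3725
So the test needs 2.3725 × 27 ≈ 64.06 items; rounding up, 65.

65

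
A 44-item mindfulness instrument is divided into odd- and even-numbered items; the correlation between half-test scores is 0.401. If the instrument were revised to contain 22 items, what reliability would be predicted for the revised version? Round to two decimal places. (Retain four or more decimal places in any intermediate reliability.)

Full-test reliability from the split-half r: r_full = 2(0.401)/(1 + 0.401) = 0.5724
Length factor from 44 to 22 items: n = 22/44 = 0.5000
r_new = n·r_full / (1 + (n − 1)·r_full) = 0.2862 / 0.7138 ≈ 0.4010

0.40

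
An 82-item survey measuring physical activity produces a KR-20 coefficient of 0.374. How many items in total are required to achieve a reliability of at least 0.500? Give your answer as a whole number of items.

138

n = [0.500 × 0.626] / [0.374 × 0.500]
n = 0.313000 / 0.187000 ≈ 1.6738
Items needed = n × 82 = 1.6738 × 82 ≈ 137.25 → round up to 138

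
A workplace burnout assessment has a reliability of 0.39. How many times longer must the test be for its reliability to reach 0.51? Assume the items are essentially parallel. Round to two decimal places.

Rearranging the Spearman-Brown formula for n,
n = r*(1 − r) / [ r (1 − r*) ]
n = 0.51(1 − 0.39) / [0.39(1 − 0.51)]
n = 0.3111 / 0.1911 ≈ 1.6279

1.63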